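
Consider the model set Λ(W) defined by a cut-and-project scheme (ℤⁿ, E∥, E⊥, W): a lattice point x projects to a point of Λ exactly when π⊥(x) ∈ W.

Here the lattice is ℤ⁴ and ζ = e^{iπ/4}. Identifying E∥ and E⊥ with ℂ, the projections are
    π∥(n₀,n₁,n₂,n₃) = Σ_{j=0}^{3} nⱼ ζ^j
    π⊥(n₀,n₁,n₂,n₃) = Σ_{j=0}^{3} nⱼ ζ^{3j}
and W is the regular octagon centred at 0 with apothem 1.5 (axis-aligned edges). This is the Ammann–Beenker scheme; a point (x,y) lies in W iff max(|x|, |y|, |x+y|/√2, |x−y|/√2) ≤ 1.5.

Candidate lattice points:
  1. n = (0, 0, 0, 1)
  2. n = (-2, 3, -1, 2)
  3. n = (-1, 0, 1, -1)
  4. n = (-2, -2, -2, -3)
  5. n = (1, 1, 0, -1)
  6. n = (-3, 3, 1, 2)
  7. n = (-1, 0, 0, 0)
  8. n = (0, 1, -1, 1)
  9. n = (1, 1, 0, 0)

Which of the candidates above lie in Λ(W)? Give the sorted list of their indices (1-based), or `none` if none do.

With ζ = e^{iπ/4} the internal vectors are ζ^0,ζ^3,ζ^6,ζ^9.
candidate 1: n = (0, 0, 0, 1) → π⊥ ≈ (+0.7071, +0.7071); max(|x|,|y|,|x±y|/√2) = 1.0000 ≤ 1.5 ⇒ ∈ W
candidate 2: n = (-2, 3, -1, 2) → π⊥ ≈ (-2.7071, +4.5355); max(|x|,|y|,|x±y|/√2) = 5.1213 > 1.5 ⇒ ∉ W
candidate 3: n = (-1, 0, 1, -1) → π⊥ ≈ (-1.7071, -1.7071); max(|x|,|y|,|x±y|/√2) = 2.4142 > 1.5 ⇒ ∉ W
candidate 4: n = (-2, -2, -2, -3) → π⊥ ≈ (-2.7071, -1.5355); max(|x|,|y|,|x±y|/√2) = 3.0000 > 1.5 ⇒ ∉ W
candidate 5: n = (1, 1, 0, -1) → π⊥ ≈ (-0.4142, +0.0000); max(|x|,|y|,|x±y|/√2) = 0.4142 ≤ 1.5 ⇒ ∈ W
candidate 6: n = (-3, 3, 1, 2) → π⊥ ≈ (-3.7071, +2.5355); max(|x|,|y|,|x±y|/√2) = 4.4142 > 1.5 ⇒ ∉ W
candidate 7: n = (-1, 0, 0, 0) → π⊥ ≈ (-1.0000, +0.0000); max(|x|,|y|,|x±y|/√2) = 1.0000 ≤ 1.5 ⇒ ∈ W
candidate 8: n = (0, 1, -1, 1) → π⊥ ≈ (+0.0000, +2.4142); max(|x|,|y|,|x±y|/√2) = 2.4142 > 1.5 ⇒ ∉ W
candidate 9: n = (1, 1, 0, 0) → π⊥ ≈ (+0.2929, +0.7071); max(|x|,|y|,|x±y|/√2) = 0.7071 ≤ 1.5 ⇒ ∈ W

1, 5, 7, 9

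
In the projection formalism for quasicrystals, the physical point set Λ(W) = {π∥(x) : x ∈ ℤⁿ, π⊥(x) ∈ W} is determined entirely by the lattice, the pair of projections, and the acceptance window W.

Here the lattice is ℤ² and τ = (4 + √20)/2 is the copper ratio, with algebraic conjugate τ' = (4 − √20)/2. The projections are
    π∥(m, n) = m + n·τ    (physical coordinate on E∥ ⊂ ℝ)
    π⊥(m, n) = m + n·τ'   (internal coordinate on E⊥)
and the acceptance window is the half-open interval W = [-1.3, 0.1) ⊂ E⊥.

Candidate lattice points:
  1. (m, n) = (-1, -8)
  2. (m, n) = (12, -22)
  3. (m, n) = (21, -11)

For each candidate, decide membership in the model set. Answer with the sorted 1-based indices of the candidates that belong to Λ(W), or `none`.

none

Compute τ' = (4−√20)/2 = -0.236068, so π⊥(m,n) = m -0.236068·n.
candidate 1: (m,n)=(-1,-8) → π∥ = -1-8·τ ≈ -34.888544, π⊥ = -1-8·τ' ≈ 0.888544 ∉ [-1.3, 0.1) ⇒ out
candidate 2: (m,n)=(12,-22) → π∥ = 12-22·τ ≈ -81.193496, π⊥ = 12-22·τ' ≈ 17.193496 ∉ [-1.3, 0.1) ⇒ out
candidate 3: (m,n)=(21,-11) → π∥ = 21-11·τ ≈ -25.596748, π⊥ = 21-11·τ' ≈ 23.596748 ∉ [-1.3, 0.1) ⇒ out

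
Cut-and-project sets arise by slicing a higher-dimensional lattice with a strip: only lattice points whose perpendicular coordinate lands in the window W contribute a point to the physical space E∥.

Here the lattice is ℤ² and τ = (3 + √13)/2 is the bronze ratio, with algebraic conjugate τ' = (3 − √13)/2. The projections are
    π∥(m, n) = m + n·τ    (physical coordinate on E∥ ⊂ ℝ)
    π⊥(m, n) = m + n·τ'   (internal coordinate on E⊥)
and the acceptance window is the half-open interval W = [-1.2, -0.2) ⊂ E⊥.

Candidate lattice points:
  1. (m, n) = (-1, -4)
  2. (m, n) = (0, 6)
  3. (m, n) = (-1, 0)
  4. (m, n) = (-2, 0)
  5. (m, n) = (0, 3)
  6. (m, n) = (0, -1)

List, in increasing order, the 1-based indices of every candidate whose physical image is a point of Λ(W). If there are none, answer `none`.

3, 5

Compute τ' = (3−√13)/2 = -0.302776, so π⊥(m,n) = m -0.302776·n.
candidate 1: (m,n)=(-1,-4) → π∥ = -1-4·τ ≈ -14.211103, π⊥ = -1-4·τ' ≈ 0.211103 ∉ [-1.2, -0.2) ⇒ out
candidate 2: (m,n)=(0,6) → π∥ = 0+6·τ ≈ 19.816654, π⊥ = 0+6·τ' ≈ -1.816654 ∉ [-1.2, -0.2) ⇒ out
candidate 3: (m,n)=(-1,0) → π∥ = -1+0·τ ≈ -1.000000, π⊥ = -1+0·τ' ≈ -1.000000 ∈ [-1.2, -0.2) ⇒ IN Λ
candidate 4: (m,n)=(-2,0) → π∥ = -2+0·τ ≈ -2.000000, π⊥ = -2+0·τ' ≈ -2.000000 ∉ [-1.2, -0.2) ⇒ out
candidate 5: (m,n)=(0,3) → π∥ = 0+3·τ ≈ 9.908327, π⊥ = 0+3·τ' ≈ -0.908327 ∈ [-1.2, -0.2) ⇒ IN Λ
candidate 6: (m,n)=(0,-1) → π∥ = 0-1·τ ≈ -3.302776, π⊥ = 0-1·τ' ≈ 0.302776 ∉ [-1.2, -0.2) ⇒ out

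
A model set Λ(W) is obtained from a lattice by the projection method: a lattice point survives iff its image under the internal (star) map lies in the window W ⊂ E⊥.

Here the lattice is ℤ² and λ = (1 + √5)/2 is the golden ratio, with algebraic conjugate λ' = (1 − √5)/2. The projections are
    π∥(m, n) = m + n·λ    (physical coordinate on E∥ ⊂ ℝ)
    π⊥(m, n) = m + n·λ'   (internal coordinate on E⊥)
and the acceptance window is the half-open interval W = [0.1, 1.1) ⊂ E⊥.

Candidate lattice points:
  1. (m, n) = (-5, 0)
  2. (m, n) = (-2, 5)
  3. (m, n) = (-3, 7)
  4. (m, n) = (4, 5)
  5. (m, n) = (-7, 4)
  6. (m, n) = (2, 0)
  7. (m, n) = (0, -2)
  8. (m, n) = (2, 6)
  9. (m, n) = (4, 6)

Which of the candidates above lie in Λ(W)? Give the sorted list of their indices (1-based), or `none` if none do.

λ' = (1−√5)/2 ≈ -0.6180.
candidate 1: (m,n)=(-5,0) → π∥ = -5+0·λ ≈ -5.0000, π⊥ = -5+0·λ' ≈ -5.0000 ∉ [0.1, 1.1) ⇒ out
candidate 2: (m,n)=(-2,5) → π∥ = -2+5·λ ≈ 6.0902, π⊥ = -2+5·λ' ≈ -5.0902 ∉ [0.1, 1.1) ⇒ out
candidate 3: (m,n)=(-3,7) → π∥ = -3+7·λ ≈ 8.3262, π⊥ = -3+7·λ' ≈ -7.3262 ∉ [0.1, 1.1) ⇒ out
candidate 4: (m,n)=(4,5) → π∥ = 4+5·λ ≈ 12.0902, π⊥ = 4+5·λ' ≈ 0.9098 ∈ [0.1, 1.1) ⇒ IN Λ
candidate 5: (m,n)=(-7,4) → π∥ = -7+4·λ ≈ -0.5279, π⊥ = -7+4·λ' ≈ -9.4721 ∉ [0.1, 1.1) ⇒ out
candidate 6: (m,n)=(2,0) → π∥ = 2+0·λ ≈ 2.0000, π⊥ = 2+0·λ' ≈ 2.0000 ∉ [0.1, 1.1) ⇒ out
candidate 7: (m,n)=(0,-2) → π∥ = 0-2·λ ≈ -3.2361, π⊥ = 0-2·λ' ≈ 1.2361 ∉ [0.1, 1.1) ⇒ out
candidate 8: (m,n)=(2,6) → π∥ = 2+6·λ ≈ 11.7082, π⊥ = 2+6·λ' ≈ -1.7082 ∉ [0.1, 1.1) ⇒ out
candidate 9: (m,n)=(4,6) → π∥ = 4+6·λ ≈ 13.7082, π⊥ = 4+6·λ' ≈ 0.2918 ∈ [0.1, 1.1) ⇒ IN Λ

4, 9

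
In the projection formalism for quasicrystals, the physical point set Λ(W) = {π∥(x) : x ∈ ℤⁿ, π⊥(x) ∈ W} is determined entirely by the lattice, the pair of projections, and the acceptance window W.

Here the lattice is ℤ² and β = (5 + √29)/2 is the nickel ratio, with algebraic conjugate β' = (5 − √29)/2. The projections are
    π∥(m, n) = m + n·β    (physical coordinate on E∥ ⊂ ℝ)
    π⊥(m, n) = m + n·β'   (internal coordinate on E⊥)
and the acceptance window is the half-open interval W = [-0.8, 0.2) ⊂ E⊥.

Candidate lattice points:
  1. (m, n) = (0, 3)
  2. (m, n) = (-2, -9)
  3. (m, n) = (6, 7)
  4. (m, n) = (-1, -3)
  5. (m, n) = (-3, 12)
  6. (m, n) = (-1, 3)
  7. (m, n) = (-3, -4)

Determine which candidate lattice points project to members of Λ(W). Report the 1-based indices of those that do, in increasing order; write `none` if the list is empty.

1, 2, 4

Numerically β ≈ 5.1926 and β' = −1/β ≈ -0.1926.
[1] lift (0,3): star map gives -0.5777; window check -0.8 ≤ -0.5777 < 0.2 is true → IN Λ
[2] lift (-2,-9): star map gives -0.2668; window check -0.8 ≤ -0.2668 < 0.2 is true → IN Λ
[3] lift (6,7): star map gives 4.6519; window check -0.8 ≤ 4.6519 < 0.2 is false → out
[4] lift (-1,-3): star map gives -0.4223; window check -0.8 ≤ -0.4223 < 0.2 is true → IN Λ
[5] lift (-3,12): star map gives -5.3110; window check -0.8 ≤ -5.3110 < 0.2 is false → out
[6] lift (-1,3): star map gives -1.5777; window check -0.8 ≤ -1.5777 < 0.2 is false → out
[7] lift (-3,-4): star map gives -2.2297; window check -0.8 ≤ -2.2297 < 0.2 is false → out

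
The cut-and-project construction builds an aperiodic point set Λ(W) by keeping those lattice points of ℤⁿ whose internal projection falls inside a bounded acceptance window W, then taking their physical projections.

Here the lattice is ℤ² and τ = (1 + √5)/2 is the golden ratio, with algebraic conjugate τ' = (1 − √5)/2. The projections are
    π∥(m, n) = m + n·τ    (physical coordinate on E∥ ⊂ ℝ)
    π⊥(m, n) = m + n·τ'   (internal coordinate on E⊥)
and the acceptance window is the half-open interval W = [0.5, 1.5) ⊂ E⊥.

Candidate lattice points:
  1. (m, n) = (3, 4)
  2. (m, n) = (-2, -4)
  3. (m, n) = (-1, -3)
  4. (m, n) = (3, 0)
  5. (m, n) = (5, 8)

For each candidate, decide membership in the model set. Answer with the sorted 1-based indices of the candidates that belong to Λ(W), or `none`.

Numerically τ ≈ 1.61803 and τ' = −1/τ ≈ -0.61803.
[1] lift (3,4): star map gives 0.52786; window check 0.5 ≤ 0.52786 < 1.5 is true → IN Λ
[2] lift (-2,-4): star map gives 0.47214; window check 0.5 ≤ 0.47214 < 1.5 is false → out
[3] lift (-1,-3): star map gives 0.85410; window check 0.5 ≤ 0.85410 < 1.5 is true → IN Λ
[4] lift (3,0): star map gives 3.00000; window check 0.5 ≤ 3.00000 < 1.5 is false → out
[5] lift (5,8): star map gives 0.05573; window check 0.5 ≤ 0.05573 < 1.5 is false → out

1, 3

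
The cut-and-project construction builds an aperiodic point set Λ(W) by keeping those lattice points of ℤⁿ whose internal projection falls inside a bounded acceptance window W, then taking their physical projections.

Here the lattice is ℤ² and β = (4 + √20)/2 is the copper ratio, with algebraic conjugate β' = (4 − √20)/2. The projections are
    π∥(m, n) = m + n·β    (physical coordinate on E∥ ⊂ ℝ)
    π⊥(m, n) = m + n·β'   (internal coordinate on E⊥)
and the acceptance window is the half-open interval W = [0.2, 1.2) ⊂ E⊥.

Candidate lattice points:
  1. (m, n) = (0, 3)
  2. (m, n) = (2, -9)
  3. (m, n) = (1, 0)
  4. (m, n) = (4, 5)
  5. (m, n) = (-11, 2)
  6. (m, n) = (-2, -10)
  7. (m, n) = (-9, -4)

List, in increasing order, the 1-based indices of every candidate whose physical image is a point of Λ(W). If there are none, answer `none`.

Numerically β ≈ 4.23607 and β' = −1/β ≈ -0.23607.
[1] lift (0,3): star map gives -0.70820; window check 0.2 ≤ -0.70820 < 1.2 is false → out
[2] lift (2,-9): star map gives 4.12461; window check 0.2 ≤ 4.12461 < 1.2 is false → out
[3] lift (1,0): star map gives 1.00000; window check 0.2 ≤ 1.00000 < 1.2 is true → IN Λ
[4] lift (4,5): star map gives 2.81966; window check 0.2 ≤ 2.81966 < 1.2 is false → out
[5] lift (-11,2): star map gives -11.47214; window check 0.2 ≤ -11.47214 < 1.2 is false → out
[6] lift (-2,-10): star map gives 0.36068; window check 0.2 ≤ 0.36068 < 1.2 is true → IN Λ
[7] lift (-9,-4): star map gives -8.05573; window check 0.2 ≤ -8.05573 < 1.2 is false → out

3, 6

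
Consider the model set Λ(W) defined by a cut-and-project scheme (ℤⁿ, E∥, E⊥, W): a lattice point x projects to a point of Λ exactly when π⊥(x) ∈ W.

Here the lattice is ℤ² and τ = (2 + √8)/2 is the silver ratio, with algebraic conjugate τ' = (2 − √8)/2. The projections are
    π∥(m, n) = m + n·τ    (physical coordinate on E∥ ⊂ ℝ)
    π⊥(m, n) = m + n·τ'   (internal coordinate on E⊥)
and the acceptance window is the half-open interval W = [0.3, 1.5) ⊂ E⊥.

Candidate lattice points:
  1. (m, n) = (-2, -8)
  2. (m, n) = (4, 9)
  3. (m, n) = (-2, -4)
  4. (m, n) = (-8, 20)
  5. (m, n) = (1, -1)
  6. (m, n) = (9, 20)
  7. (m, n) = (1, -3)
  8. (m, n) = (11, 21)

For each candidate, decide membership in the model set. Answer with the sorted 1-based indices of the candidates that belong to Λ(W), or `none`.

τ' = (2−√8)/2 ≈ -0.4142.
#1 (-2,-8): internal coord -2 + (-8)·τ' = +1.3137; +1.3137 ∈ [0.3, 1.5) → IN Λ
#2 (4,9): internal coord 4 + (9)·τ' = +0.2721; +0.2721 ∉ [0.3, 1.5) → out
#3 (-2,-4): internal coord -2 + (-4)·τ' = -0.3431; -0.3431 ∉ [0.3, 1.5) → out
#4 (-8,20): internal coord -8 + (20)·τ' = -16.2843; -16.2843 ∉ [0.3, 1.5) → out
#5 (1,-1): internal coord 1 + (-1)·τ' = +1.4142; +1.4142 ∈ [0.3, 1.5) → IN Λ
#6 (9,20): internal coord 9 + (20)·τ' = +0.7157; +0.7157 ∈ [0.3, 1.5) → IN Λ
#7 (1,-3): internal coord 1 + (-3)·τ' = +2.2426; +2.2426 ∉ [0.3, 1.5) → out
#8 (11,21): internal coord 11 + (21)·τ' = +2.3015; +2.3015 ∉ [0.3, 1.5) → out

1, 5, 6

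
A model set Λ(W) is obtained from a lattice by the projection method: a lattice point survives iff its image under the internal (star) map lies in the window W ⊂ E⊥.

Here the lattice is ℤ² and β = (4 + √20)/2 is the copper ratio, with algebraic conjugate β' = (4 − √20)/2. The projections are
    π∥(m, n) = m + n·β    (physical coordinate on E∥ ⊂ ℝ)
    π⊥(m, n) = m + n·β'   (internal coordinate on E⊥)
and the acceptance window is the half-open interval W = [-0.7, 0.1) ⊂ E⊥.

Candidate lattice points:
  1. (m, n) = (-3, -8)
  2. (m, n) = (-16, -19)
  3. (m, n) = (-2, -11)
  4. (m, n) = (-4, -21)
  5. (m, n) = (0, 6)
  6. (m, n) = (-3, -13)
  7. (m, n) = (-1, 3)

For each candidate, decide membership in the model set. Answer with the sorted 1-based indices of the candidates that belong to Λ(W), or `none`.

6

β' = (4−√20)/2 ≈ -0.23607.
#1 (-3,-8): internal coord -3 + (-8)·β' = -1.11146; -1.11146 ∉ [-0.7, 0.1) → out
#2 (-16,-19): internal coord -16 + (-19)·β' = -11.51471; -11.51471 ∉ [-0.7, 0.1) → out
#3 (-2,-11): internal coord -2 + (-11)·β' = +0.59675; +0.59675 ∉ [-0.7, 0.1) → out
#4 (-4,-21): internal coord -4 + (-21)·β' = +0.95743; +0.95743 ∉ [-0.7, 0.1) → out
#5 (0,6): internal coord 0 + (6)·β' = -1.41641; -1.41641 ∉ [-0.7, 0.1) → out
#6 (-3,-13): internal coord -3 + (-13)·β' = +0.06888; +0.06888 ∈ [-0.7, 0.1) → IN Λ
#7 (-1,3): internal coord -1 + (3)·β' = -1.70820; -1.70820 ∉ [-0.7, 0.1) → out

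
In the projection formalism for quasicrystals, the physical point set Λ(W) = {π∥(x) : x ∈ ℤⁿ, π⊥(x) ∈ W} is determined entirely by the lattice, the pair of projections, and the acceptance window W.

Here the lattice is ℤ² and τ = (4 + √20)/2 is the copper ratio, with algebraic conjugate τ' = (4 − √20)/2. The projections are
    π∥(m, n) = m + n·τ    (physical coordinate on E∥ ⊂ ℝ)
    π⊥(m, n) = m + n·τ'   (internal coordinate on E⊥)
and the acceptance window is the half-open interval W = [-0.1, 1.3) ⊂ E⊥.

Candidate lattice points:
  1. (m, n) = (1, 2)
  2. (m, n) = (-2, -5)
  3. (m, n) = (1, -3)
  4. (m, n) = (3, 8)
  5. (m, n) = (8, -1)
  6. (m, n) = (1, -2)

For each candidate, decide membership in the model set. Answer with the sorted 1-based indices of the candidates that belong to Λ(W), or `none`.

1, 4

Numerically τ ≈ 4.2361 and τ' = −1/τ ≈ -0.2361.
#1 (1,2): internal coord 1 + (2)·τ' = +0.5279; +0.5279 ∈ [-0.1, 1.3) → IN Λ
#2 (-2,-5): internal coord -2 + (-5)·τ' = -0.8197; -0.8197 ∉ [-0.1, 1.3) → out
#3 (1,-3): internal coord 1 + (-3)·τ' = +1.7082; +1.7082 ∉ [-0.1, 1.3) → out
#4 (3,8): internal coord 3 + (8)·τ' = +1.1115; +1.1115 ∈ [-0.1, 1.3) → IN Λ
#5 (8,-1): internal coord 8 + (-1)·τ' = +8.2361; +8.2361 ∉ [-0.1, 1.3) → out
#6 (1,-2): internal coord 1 + (-2)·τ' = +1.4721; +1.4721 ∉ [-0.1, 1.3) → out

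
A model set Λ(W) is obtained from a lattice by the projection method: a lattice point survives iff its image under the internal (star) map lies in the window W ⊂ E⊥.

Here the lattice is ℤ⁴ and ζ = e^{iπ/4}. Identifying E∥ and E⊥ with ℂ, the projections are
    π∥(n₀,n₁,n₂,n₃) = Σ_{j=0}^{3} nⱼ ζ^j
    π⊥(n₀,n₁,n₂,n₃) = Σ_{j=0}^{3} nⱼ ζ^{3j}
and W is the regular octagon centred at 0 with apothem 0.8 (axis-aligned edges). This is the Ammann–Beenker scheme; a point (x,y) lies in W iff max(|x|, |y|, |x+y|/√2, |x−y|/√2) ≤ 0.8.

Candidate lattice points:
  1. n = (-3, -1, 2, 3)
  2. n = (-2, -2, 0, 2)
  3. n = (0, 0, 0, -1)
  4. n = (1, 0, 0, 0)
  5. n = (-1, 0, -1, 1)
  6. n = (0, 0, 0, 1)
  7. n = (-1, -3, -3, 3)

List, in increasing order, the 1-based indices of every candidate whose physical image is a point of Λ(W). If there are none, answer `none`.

Internal map: ζ^{3j} for j=0..3 gives (1,0), (−√2/2,√2/2), (0,−1), (√2/2,√2/2).
#1 (-3, -1, 2, 3): internal (-0.171573, -0.585786); octagon support 0.585786 vs apothem 0.8 → ∈ W
#2 (-2, -2, 0, 2): internal (0.828427, 0.000000); octagon support 0.828427 vs apothem 0.8 → ∉ W
#3 (0, 0, 0, -1): internal (-0.707107, -0.707107); octagon support 1.000000 vs apothem 0.8 → ∉ W
#4 (1, 0, 0, 0): internal (1.000000, 0.000000); octagon support 1.000000 vs apothem 0.8 → ∉ W
#5 (-1, 0, -1, 1): internal (-0.292893, 1.707107); octagon support 1.707107 vs apothem 0.8 → ∉ W
#6 (0, 0, 0, 1): internal (0.707107, 0.707107); octagon support 1.000000 vs apothem 0.8 → ∉ W
#7 (-1, -3, -3, 3): internal (3.242641, 3.000000); octagon support 4.414214 vs apothem 0.8 → ∉ W

1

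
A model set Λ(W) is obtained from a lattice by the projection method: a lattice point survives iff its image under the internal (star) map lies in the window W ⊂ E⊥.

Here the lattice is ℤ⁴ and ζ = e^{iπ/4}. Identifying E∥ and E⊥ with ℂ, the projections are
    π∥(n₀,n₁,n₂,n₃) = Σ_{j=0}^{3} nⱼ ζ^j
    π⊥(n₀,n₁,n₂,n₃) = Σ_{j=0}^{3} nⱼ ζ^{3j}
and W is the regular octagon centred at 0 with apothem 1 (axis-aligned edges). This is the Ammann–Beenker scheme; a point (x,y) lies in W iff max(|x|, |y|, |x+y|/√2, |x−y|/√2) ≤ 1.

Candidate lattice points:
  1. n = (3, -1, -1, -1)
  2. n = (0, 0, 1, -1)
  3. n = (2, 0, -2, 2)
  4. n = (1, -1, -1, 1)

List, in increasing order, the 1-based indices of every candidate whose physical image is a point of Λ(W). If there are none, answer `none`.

none

π⊥(n) = n₀ + n₁ζ³ + n₂ζ⁶ + n₃ζ⁹ where ζ = e^{iπ/4}.
candidate 1: n = (3, -1, -1, -1) → π⊥ ≈ (+3.00000, -0.41421); max(|x|,|y|,|x±y|/√2) = 3.00000 > 1 ⇒ ∉ W
candidate 2: n = (0, 0, 1, -1) → π⊥ ≈ (-0.70711, -1.70711); max(|x|,|y|,|x±y|/√2) = 1.70711 > 1 ⇒ ∉ W
candidate 3: n = (2, 0, -2, 2) → π⊥ ≈ (+3.41421, +3.41421); max(|x|,|y|,|x±y|/√2) = 4.82843 > 1 ⇒ ∉ W
candidate 4: n = (1, -1, -1, 1) → π⊥ ≈ (+2.41421, +1.00000); max(|x|,|y|,|x±y|/√2) = 2.41421 > 1 ⇒ ∉ W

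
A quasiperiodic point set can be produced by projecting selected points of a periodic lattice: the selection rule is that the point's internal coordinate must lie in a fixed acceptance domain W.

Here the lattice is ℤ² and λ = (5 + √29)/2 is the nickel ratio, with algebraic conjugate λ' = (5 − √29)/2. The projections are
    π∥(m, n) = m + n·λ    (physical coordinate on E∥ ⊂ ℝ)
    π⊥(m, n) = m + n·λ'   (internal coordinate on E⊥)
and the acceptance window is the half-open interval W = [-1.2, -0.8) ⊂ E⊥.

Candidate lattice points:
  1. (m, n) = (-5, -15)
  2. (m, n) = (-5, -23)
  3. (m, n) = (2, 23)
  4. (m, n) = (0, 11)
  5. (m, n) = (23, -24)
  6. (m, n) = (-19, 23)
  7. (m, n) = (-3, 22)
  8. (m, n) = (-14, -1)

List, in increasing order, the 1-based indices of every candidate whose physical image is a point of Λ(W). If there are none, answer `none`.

none

λ' = (5−√29)/2 ≈ -0.19258.
candidate 1: (m,n)=(-5,-15) → π∥ = -5-15·λ ≈ -82.88874, π⊥ = -5-15·λ' ≈ -2.11126 ∉ [-1.2, -0.8) ⇒ out
candidate 2: (m,n)=(-5,-23) → π∥ = -5-23·λ ≈ -124.42940, π⊥ = -5-23·λ' ≈ -0.57060 ∉ [-1.2, -0.8) ⇒ out
candidate 3: (m,n)=(2,23) → π∥ = 2+23·λ ≈ 121.42940, π⊥ = 2+23·λ' ≈ -2.42940 ∉ [-1.2, -0.8) ⇒ out
candidate 4: (m,n)=(0,11) → π∥ = 0+11·λ ≈ 57.11841, π⊥ = 0+11·λ' ≈ -2.11841 ∉ [-1.2, -0.8) ⇒ out
candidate 5: (m,n)=(23,-24) → π∥ = 23-24·λ ≈ -101.62198, π⊥ = 23-24·λ' ≈ 27.62198 ∉ [-1.2, -0.8) ⇒ out
candidate 6: (m,n)=(-19,23) → π∥ = -19+23·λ ≈ 100.42940, π⊥ = -19+23·λ' ≈ -23.42940 ∉ [-1.2, -0.8) ⇒ out
candidate 7: (m,n)=(-3,22) → π∥ = -3+22·λ ≈ 111.23681, π⊥ = -3+22·λ' ≈ -7.23681 ∉ [-1.2, -0.8) ⇒ out
candidate 8: (m,n)=(-14,-1) → π∥ = -14-1·λ ≈ -19.19258, π⊥ = -14-1·λ' ≈ -13.80742 ∉ [-1.2, -0.8) ⇒ out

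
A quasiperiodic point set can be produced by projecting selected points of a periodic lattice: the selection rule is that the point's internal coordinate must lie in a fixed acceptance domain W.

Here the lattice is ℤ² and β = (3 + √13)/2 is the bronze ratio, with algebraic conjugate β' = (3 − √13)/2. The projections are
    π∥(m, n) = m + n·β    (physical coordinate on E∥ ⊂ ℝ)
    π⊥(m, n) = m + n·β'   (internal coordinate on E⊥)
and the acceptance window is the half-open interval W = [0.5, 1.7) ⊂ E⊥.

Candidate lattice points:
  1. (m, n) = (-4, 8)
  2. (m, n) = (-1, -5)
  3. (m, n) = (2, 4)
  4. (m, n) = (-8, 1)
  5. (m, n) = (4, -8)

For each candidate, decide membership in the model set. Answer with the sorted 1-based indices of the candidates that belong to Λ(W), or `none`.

2, 3

β' = (3−√13)/2 ≈ -0.30278.
candidate 1: (m,n)=(-4,8) → π∥ = -4+8·β ≈ 22.42221, π⊥ = -4+8·β' ≈ -6.42221 ∉ [0.5, 1.7) ⇒ out
candidate 2: (m,n)=(-1,-5) → π∥ = -1-5·β ≈ -17.51388, π⊥ = -1-5·β' ≈ 0.51388 ∈ [0.5, 1.7) ⇒ IN Λ
candidate 3: (m,n)=(2,4) → π∥ = 2+4·β ≈ 15.21110, π⊥ = 2+4·β' ≈ 0.78890 ∈ [0.5, 1.7) ⇒ IN Λ
candidate 4: (m,n)=(-8,1) → π∥ = -8+1·β ≈ -4.69722, π⊥ = -8+1·β' ≈ -8.30278 ∉ [0.5, 1.7) ⇒ out
candidate 5: (m,n)=(4,-8) → π∥ = 4-8·β ≈ -22.42221, π⊥ = 4-8·β' ≈ 6.42221 ∉ [0.5, 1.7) ⇒ out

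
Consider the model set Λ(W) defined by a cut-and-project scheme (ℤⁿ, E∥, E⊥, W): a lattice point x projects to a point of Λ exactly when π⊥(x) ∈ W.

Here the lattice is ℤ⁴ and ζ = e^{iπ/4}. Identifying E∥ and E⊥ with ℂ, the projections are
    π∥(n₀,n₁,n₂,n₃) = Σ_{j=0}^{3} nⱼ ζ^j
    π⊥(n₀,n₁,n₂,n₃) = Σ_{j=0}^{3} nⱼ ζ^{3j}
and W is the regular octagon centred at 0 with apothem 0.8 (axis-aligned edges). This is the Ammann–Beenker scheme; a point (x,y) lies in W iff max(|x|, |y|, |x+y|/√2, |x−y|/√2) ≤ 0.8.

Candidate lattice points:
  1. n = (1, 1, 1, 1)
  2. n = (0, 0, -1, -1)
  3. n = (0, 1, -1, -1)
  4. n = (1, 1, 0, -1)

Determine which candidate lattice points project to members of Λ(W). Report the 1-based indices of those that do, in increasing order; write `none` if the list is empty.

2, 4

With ζ = e^{iπ/4} the internal vectors are ζ^0,ζ^3,ζ^6,ζ^9.
candidate 1: n = (1, 1, 1, 1) → π⊥ ≈ (+1.000000, +0.414214); max(|x|,|y|,|x±y|/√2) = 1.000000 > 0.8 ⇒ ∉ W
candidate 2: n = (0, 0, -1, -1) → π⊥ ≈ (-0.707107, +0.292893); max(|x|,|y|,|x±y|/√2) = 0.707107 ≤ 0.8 ⇒ ∈ W
candidate 3: n = (0, 1, -1, -1) → π⊥ ≈ (-1.414214, +1.000000); max(|x|,|y|,|x±y|/√2) = 1.707107 > 0.8 ⇒ ∉ W
candidate 4: n = (1, 1, 0, -1) → π⊥ ≈ (-0.414214, +0.000000); max(|x|,|y|,|x±y|/√2) = 0.414214 ≤ 0.8 ⇒ ∈ W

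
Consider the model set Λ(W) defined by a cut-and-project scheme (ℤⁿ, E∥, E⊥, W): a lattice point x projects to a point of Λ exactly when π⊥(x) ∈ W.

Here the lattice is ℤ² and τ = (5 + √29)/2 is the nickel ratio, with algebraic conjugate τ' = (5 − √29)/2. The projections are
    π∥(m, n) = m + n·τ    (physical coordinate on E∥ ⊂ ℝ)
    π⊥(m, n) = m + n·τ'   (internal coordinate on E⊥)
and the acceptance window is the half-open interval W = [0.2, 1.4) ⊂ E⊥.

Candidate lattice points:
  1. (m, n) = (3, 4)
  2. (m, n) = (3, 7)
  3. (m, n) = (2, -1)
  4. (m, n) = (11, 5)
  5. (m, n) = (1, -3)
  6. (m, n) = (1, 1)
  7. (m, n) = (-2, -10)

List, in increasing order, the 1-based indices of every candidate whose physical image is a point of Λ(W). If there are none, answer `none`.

6

τ' = (5−√29)/2 ≈ -0.1926.
#1 (3,4): internal coord 3 + (4)·τ' = +2.2297; +2.2297 ∉ [0.2, 1.4) → out
#2 (3,7): internal coord 3 + (7)·τ' = +1.6519; +1.6519 ∉ [0.2, 1.4) → out
#3 (2,-1): internal coord 2 + (-1)·τ' = +2.1926; +2.1926 ∉ [0.2, 1.4) → out
#4 (11,5): internal coord 11 + (5)·τ' = +10.0371; +10.0371 ∉ [0.2, 1.4) → out
#5 (1,-3): internal coord 1 + (-3)·τ' = +1.5777; +1.5777 ∉ [0.2, 1.4) → out
#6 (1,1): internal coord 1 + (1)·τ' = +0.8074; +0.8074 ∈ [0.2, 1.4) → IN Λ
#7 (-2,-10): internal coord -2 + (-10)·τ' = -0.0742; -0.0742 ∉ [0.2, 1.4) → out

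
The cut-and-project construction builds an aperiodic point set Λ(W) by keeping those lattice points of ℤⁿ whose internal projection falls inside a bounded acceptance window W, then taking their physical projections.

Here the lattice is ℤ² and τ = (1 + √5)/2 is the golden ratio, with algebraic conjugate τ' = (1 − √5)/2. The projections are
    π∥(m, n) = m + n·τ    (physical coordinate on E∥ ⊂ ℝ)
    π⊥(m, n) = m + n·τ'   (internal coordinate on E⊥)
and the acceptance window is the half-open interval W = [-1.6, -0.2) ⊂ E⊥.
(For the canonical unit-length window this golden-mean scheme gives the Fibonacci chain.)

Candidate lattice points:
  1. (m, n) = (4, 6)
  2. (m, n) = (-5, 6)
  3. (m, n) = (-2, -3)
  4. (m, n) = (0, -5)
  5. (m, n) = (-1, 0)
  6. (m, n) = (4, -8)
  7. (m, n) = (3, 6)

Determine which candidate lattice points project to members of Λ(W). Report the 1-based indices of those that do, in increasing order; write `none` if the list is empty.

5, 7

Numerically τ ≈ 1.6180 and τ' = −1/τ ≈ -0.6180.
candidate 1: (m,n)=(4,6) → π∥ = 4+6·τ ≈ 13.7082, π⊥ = 4+6·τ' ≈ 0.2918 ∉ [-1.6, -0.2) ⇒ out
candidate 2: (m,n)=(-5,6) → π∥ = -5+6·τ ≈ 4.7082, π⊥ = -5+6·τ' ≈ -8.7082 ∉ [-1.6, -0.2) ⇒ out
candidate 3: (m,n)=(-2,-3) → π∥ = -2-3·τ ≈ -6.8541, π⊥ = -2-3·τ' ≈ -0.1459 ∉ [-1.6, -0.2) ⇒ out
candidate 4: (m,n)=(0,-5) → π∥ = 0-5·τ ≈ -8.0902, π⊥ = 0-5·τ' ≈ 3.0902 ∉ [-1.6, -0.2) ⇒ out
candidate 5: (m,n)=(-1,0) → π∥ = -1+0·τ ≈ -1.0000, π⊥ = -1+0·τ' ≈ -1.0000 ∈ [-1.6, -0.2) ⇒ IN Λ
candidate 6: (m,n)=(4,-8) → π∥ = 4-8·τ ≈ -8.9443, π⊥ = 4-8·τ' ≈ 8.9443 ∉ [-1.6, -0.2) ⇒ out
candidate 7: (m,n)=(3,6) → π∥ = 3+6·τ ≈ 12.7082, π⊥ = 3+6·τ' ≈ -0.7082 ∈ [-1.6, -0.2) ⇒ IN Λ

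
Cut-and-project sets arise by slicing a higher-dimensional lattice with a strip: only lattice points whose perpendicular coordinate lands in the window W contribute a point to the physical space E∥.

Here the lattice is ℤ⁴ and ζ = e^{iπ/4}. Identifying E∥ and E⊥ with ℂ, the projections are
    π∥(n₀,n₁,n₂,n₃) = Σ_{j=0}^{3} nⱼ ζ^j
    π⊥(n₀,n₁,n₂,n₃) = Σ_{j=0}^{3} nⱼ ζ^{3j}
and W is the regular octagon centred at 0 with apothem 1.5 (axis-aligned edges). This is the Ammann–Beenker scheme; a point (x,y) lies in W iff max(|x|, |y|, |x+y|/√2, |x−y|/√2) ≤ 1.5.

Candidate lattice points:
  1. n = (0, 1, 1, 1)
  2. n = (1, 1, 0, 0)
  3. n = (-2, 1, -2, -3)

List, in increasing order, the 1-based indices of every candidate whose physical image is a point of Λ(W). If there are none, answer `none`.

1, 2

π⊥(n) = n₀ + n₁ζ³ + n₂ζ⁶ + n₃ζ⁹ where ζ = e^{iπ/4}.
candidate 1: n = (0, 1, 1, 1) → π⊥ ≈ (+0.00000, +0.41421); max(|x|,|y|,|x±y|/√2) = 0.41421 ≤ 1.5 ⇒ ∈ W
candidate 2: n = (1, 1, 0, 0) → π⊥ ≈ (+0.29289, +0.70711); max(|x|,|y|,|x±y|/√2) = 0.70711 ≤ 1.5 ⇒ ∈ W
candidate 3: n = (-2, 1, -2, -3) → π⊥ ≈ (-4.82843, +0.58579); max(|x|,|y|,|x±y|/√2) = 4.82843 > 1.5 ⇒ ∉ W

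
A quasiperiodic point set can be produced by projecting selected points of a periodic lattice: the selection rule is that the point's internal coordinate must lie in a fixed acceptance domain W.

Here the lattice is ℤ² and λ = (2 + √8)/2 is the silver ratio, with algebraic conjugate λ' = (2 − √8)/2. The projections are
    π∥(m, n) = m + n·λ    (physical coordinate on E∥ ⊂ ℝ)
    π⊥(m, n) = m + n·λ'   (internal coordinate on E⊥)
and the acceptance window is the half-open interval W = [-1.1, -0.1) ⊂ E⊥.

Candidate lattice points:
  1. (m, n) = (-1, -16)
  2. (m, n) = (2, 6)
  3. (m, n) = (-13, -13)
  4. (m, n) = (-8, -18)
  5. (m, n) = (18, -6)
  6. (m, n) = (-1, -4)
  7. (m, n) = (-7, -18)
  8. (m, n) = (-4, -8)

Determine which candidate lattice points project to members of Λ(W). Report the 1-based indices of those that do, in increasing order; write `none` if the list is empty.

2, 4, 8

Numerically λ ≈ 2.41421 and λ' = −1/λ ≈ -0.41421.
[1] lift (-1,-16): star map gives 5.62742; window check -1.1 ≤ 5.62742 < -0.1 is false → out
[2] lift (2,6): star map gives -0.48528; window check -1.1 ≤ -0.48528 < -0.1 is true → IN Λ
[3] lift (-13,-13): star map gives -7.61522; window check -1.1 ≤ -7.61522 < -0.1 is false → out
[4] lift (-8,-18): star map gives -0.54416; window check -1.1 ≤ -0.54416 < -0.1 is true → IN Λ
[5] lift (18,-6): star map gives 20.48528; window check -1.1 ≤ 20.48528 < -0.1 is false → out
[6] lift (-1,-4): star map gives 0.65685; window check -1.1 ≤ 0.65685 < -0.1 is false → out
[7] lift (-7,-18): star map gives 0.45584; window check -1.1 ≤ 0.45584 < -0.1 is false → out
[8] lift (-4,-8): star map gives -0.68629; window check -1.1 ≤ -0.68629 < -0.1 is true → IN Λ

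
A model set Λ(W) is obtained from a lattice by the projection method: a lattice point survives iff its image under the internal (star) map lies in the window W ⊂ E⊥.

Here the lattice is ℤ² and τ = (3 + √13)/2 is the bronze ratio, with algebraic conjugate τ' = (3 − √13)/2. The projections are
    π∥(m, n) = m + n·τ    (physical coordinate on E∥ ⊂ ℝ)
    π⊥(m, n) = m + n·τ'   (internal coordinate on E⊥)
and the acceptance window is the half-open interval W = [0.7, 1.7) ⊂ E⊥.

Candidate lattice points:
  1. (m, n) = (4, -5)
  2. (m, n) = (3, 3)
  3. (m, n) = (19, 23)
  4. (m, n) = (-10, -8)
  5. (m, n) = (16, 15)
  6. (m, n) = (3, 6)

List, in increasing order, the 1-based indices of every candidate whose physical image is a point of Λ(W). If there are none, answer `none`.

Numerically τ ≈ 3.302776 and τ' = −1/τ ≈ -0.302776.
candidate 1: (m,n)=(4,-5) → π∥ = 4-5·τ ≈ -12.513878, π⊥ = 4-5·τ' ≈ 5.513878 ∉ [0.7, 1.7) ⇒ out
candidate 2: (m,n)=(3,3) → π∥ = 3+3·τ ≈ 12.908327, π⊥ = 3+3·τ' ≈ 2.091673 ∉ [0.7, 1.7) ⇒ out
candidate 3: (m,n)=(19,23) → π∥ = 19+23·τ ≈ 94.963840, π⊥ = 19+23·τ' ≈ 12.036160 ∉ [0.7, 1.7) ⇒ out
candidate 4: (m,n)=(-10,-8) → π∥ = -10-8·τ ≈ -36.422205, π⊥ = -10-8·τ' ≈ -7.577795 ∉ [0.7, 1.7) ⇒ out
candidate 5: (m,n)=(16,15) → π∥ = 16+15·τ ≈ 65.541635, π⊥ = 16+15·τ' ≈ 11.458365 ∉ [0.7, 1.7) ⇒ out
candidate 6: (m,n)=(3,6) → π∥ = 3+6·τ ≈ 22.816654, π⊥ = 3+6·τ' ≈ 1.183346 ∈ [0.7, 1.7) ⇒ IN Λ

6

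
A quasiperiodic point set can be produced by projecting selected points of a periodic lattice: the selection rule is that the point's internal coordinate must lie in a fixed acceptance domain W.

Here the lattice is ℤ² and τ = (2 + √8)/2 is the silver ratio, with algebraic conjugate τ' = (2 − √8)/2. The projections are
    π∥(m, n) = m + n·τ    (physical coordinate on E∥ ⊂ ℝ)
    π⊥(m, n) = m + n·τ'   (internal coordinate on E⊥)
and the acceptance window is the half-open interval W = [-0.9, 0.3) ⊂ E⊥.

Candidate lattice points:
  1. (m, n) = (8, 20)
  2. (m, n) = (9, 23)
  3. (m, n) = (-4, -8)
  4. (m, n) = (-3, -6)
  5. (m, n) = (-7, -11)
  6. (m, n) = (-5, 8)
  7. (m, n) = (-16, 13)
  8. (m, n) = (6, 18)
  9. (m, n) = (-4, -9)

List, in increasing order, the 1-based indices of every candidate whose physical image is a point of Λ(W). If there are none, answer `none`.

τ' = (2−√8)/2 ≈ -0.414214.
#1 (8,20): internal coord 8 + (20)·τ' = -0.284271; -0.284271 ∈ [-0.9, 0.3) → IN Λ
#2 (9,23): internal coord 9 + (23)·τ' = -0.526912; -0.526912 ∈ [-0.9, 0.3) → IN Λ
#3 (-4,-8): internal coord -4 + (-8)·τ' = -0.686292; -0.686292 ∈ [-0.9, 0.3) → IN Λ
#4 (-3,-6): internal coord -3 + (-6)·τ' = -0.514719; -0.514719 ∈ [-0.9, 0.3) → IN Λ
#5 (-7,-11): internal coord -7 + (-11)·τ' = -2.443651; -2.443651 ∉ [-0.9, 0.3) → out
#6 (-5,8): internal coord -5 + (8)·τ' = -8.313708; -8.313708 ∉ [-0.9, 0.3) → out
#7 (-16,13): internal coord -16 + (13)·τ' = -21.384776; -21.384776 ∉ [-0.9, 0.3) → out
#8 (6,18): internal coord 6 + (18)·τ' = -1.455844; -1.455844 ∉ [-0.9, 0.3) → out
#9 (-4,-9): internal coord -4 + (-9)·τ' = -0.272078; -0.272078 ∈ [-0.9, 0.3) → IN Λ

1, 2, 3, 4, 9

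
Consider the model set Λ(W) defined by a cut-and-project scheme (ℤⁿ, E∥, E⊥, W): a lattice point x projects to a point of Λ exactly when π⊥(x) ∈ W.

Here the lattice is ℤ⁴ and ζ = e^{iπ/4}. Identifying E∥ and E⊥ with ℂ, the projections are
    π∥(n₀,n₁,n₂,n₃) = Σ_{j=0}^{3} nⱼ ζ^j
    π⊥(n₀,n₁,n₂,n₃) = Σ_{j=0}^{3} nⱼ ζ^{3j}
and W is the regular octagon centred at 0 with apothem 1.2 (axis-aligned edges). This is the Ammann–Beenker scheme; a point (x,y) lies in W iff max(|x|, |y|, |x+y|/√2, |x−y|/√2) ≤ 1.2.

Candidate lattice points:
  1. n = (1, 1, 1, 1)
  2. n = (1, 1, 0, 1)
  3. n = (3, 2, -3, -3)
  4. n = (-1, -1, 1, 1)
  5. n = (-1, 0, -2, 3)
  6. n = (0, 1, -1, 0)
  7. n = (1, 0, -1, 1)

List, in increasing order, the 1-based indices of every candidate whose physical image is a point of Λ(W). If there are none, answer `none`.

1, 4

π⊥(n) = n₀ + n₁ζ³ + n₂ζ⁶ + n₃ζ⁹ where ζ = e^{iπ/4}.
#1 (1, 1, 1, 1): internal (1.00000, 0.41421); octagon support 1.00000 vs apothem 1.2 → ∈ W
#2 (1, 1, 0, 1): internal (1.00000, 1.41421); octagon support 1.70711 vs apothem 1.2 → ∉ W
#3 (3, 2, -3, -3): internal (-0.53553, 2.29289); octagon support 2.29289 vs apothem 1.2 → ∉ W
#4 (-1, -1, 1, 1): internal (0.41421, -1.00000); octagon support 1.00000 vs apothem 1.2 → ∈ W
#5 (-1, 0, -2, 3): internal (1.12132, 4.12132); octagon support 4.12132 vs apothem 1.2 → ∉ W
#6 (0, 1, -1, 0): internal (-0.70711, 1.70711); octagon support 1.70711 vs apothem 1.2 → ∉ W
#7 (1, 0, -1, 1): internal (1.70711, 1.70711); octagon support 2.41421 vs apothem 1.2 → ∉ W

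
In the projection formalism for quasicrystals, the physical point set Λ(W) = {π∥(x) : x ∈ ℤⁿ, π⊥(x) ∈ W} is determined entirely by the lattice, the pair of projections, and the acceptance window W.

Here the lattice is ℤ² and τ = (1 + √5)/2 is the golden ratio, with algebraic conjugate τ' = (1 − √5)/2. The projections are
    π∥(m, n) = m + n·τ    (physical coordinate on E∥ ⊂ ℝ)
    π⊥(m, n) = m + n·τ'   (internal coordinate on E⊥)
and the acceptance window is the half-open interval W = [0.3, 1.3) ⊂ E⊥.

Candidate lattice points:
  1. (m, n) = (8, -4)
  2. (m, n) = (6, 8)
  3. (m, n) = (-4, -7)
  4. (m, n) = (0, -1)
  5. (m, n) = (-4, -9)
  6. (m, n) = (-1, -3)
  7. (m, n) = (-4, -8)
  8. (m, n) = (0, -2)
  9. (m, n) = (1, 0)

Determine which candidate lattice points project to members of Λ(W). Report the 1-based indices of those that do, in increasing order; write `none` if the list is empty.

τ' = (1−√5)/2 ≈ -0.6180.
#1 (8,-4): internal coord 8 + (-4)·τ' = +10.4721; +10.4721 ∉ [0.3, 1.3) → out
#2 (6,8): internal coord 6 + (8)·τ' = +1.0557; +1.0557 ∈ [0.3, 1.3) → IN Λ
#3 (-4,-7): internal coord -4 + (-7)·τ' = +0.3262; +0.3262 ∈ [0.3, 1.3) → IN Λ
#4 (0,-1): internal coord 0 + (-1)·τ' = +0.6180; +0.6180 ∈ [0.3, 1.3) → IN Λ
#5 (-4,-9): internal coord -4 + (-9)·τ' = +1.5623; +1.5623 ∉ [0.3, 1.3) → out
#6 (-1,-3): internal coord -1 + (-3)·τ' = +0.8541; +0.8541 ∈ [0.3, 1.3) → IN Λ
#7 (-4,-8): internal coord -4 + (-8)·τ' = +0.9443; +0.9443 ∈ [0.3, 1.3) → IN Λ
#8 (0,-2): internal coord 0 + (-2)·τ' = +1.2361; +1.2361 ∈ [0.3, 1.3) → IN Λ
#9 (1,0): internal coord 1 + (0)·τ' = +1.0000; +1.0000 ∈ [0.3, 1.3) → IN Λ

2, 3, 4, 6, 7, 8, 9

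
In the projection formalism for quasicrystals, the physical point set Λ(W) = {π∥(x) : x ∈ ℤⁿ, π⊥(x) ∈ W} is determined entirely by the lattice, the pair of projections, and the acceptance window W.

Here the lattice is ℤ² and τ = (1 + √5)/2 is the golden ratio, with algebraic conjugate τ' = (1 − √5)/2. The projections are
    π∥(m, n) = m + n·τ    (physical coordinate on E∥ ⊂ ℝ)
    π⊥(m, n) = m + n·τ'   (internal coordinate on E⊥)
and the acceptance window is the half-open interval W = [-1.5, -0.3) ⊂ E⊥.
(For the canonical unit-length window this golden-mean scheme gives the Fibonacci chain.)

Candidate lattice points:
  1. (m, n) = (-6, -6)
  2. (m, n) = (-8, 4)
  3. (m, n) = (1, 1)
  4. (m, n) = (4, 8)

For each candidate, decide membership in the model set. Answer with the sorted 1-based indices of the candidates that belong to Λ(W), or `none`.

4

τ' = (1−√5)/2 ≈ -0.61803.
[1] lift (-6,-6): star map gives -2.29180; window check -1.5 ≤ -2.29180 < -0.3 is false → out
[2] lift (-8,4): star map gives -10.47214; window check -1.5 ≤ -10.47214 < -0.3 is false → out
[3] lift (1,1): star map gives 0.38197; window check -1.5 ≤ 0.38197 < -0.3 is false → out
[4] lift (4,8): star map gives -0.94427; window check -1.5 ≤ -0.94427 < -0.3 is true → IN Λ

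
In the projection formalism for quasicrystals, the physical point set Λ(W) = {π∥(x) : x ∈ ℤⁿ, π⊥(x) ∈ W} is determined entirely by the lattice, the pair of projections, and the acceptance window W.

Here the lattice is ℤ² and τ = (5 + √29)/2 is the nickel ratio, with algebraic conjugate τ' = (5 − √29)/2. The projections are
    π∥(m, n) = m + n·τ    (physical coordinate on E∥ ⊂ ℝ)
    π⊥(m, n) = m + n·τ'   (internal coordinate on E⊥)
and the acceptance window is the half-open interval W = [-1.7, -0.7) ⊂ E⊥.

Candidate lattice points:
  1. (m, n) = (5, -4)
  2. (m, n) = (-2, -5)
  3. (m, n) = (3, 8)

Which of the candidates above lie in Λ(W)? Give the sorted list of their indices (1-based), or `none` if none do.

2

τ' = (5−√29)/2 ≈ -0.192582.
#1 (5,-4): internal coord 5 + (-4)·τ' = +5.770330; +5.770330 ∉ [-1.7, -0.7) → out
#2 (-2,-5): internal coord -2 + (-5)·τ' = -1.037088; -1.037088 ∈ [-1.7, -0.7) → IN Λ
#3 (3,8): internal coord 3 + (8)·τ' = +1.459341; +1.459341 ∉ [-1.7, -0.7) → out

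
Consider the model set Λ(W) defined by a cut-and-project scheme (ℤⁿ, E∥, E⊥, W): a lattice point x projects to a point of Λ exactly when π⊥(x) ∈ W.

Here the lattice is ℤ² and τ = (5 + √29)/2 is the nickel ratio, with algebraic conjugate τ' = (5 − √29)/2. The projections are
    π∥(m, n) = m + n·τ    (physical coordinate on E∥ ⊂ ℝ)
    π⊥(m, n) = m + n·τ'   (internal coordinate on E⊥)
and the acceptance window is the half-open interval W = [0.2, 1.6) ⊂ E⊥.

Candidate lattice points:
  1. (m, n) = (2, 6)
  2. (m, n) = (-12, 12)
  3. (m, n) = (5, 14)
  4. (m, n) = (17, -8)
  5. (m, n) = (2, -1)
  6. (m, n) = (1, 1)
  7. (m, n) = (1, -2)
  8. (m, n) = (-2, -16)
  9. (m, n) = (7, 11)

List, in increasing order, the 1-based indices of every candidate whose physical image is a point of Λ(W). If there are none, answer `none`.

1, 6, 7, 8

Numerically τ ≈ 5.192582 and τ' = −1/τ ≈ -0.192582.
[1] lift (2,6): star map gives 0.844506; window check 0.2 ≤ 0.844506 < 1.6 is true → IN Λ
[2] lift (-12,12): star map gives -14.310989; window check 0.2 ≤ -14.310989 < 1.6 is false → out
[3] lift (5,14): star map gives 2.303846; window check 0.2 ≤ 2.303846 < 1.6 is false → out
[4] lift (17,-8): star map gives 18.540659; window check 0.2 ≤ 18.540659 < 1.6 is false → out
[5] lift (2,-1): star map gives 2.192582; window check 0.2 ≤ 2.192582 < 1.6 is false → out
[6] lift (1,1): star map gives 0.807418; window check 0.2 ≤ 0.807418 < 1.6 is true → IN Λ
[7] lift (1,-2): star map gives 1.385165; window check 0.2 ≤ 1.385165 < 1.6 is true → IN Λ
[8] lift (-2,-16): star map gives 1.081318; window check 0.2 ≤ 1.081318 < 1.6 is true → IN Λ
[9] lift (7,11): star map gives 4.881594; window check 0.2 ≤ 4.881594 < 1.6 is false → out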